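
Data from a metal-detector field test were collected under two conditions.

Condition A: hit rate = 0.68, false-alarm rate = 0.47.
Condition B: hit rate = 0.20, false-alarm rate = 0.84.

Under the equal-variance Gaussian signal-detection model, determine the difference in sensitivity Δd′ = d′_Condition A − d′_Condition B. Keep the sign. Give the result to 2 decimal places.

Δd′ = 2.38

Condition A: z(0.68) = 0.468, z(0.47) = -0.075, d' = 0.543
Condition B: z(0.20) = -0.842, z(0.84) = 0.994, d' = -1.836
Δd' = d'_Condition A − d'_Condition B = 0.543 − (-1.836) = 2.379
Condition A has the higher sensitivity.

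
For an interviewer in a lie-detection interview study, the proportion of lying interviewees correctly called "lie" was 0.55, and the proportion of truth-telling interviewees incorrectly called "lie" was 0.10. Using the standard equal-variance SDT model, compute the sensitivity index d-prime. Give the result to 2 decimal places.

Φ⁻¹(H) = 0.1257
Φ⁻¹(FA) = -1.2816
d' = z(H) − z(FA) = 0.1257 − (-1.2816) = 1.4073

d-prime = 1.41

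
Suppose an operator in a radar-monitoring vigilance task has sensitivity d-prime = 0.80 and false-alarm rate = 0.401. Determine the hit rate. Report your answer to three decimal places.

z(false-alarm rate) = z(0.401) = -0.2508
z(H) = z(FA) + d' = -0.2508 + 0.80 = 0.5492
hit rate = Φ(0.5492) = 0.7086

hit rate = 0.709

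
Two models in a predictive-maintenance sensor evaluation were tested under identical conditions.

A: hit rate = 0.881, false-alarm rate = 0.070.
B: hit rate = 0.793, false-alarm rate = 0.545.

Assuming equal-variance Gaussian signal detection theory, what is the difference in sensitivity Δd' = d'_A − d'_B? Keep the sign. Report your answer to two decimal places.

Δd' = 1.95

A: z(0.881) = 1.180, z(0.070) = -1.476, d' = 2.656
B: z(0.793) = 0.817, z(0.545) = 0.113, d' = 0.704
Δd' = d'_A − d'_B = 2.656 − 0.704 = 1.952
A has the higher sensitivity.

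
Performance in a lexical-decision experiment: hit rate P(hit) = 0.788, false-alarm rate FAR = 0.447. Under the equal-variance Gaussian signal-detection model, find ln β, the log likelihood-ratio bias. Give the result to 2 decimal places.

Φ⁻¹(0.788) = 0.800, Φ⁻¹(0.447) = -0.133
ln β = −½·[z(H)² − z(FA)²] = −0.5 × (0.640 − 0.018) = -0.311

ln β = -0.31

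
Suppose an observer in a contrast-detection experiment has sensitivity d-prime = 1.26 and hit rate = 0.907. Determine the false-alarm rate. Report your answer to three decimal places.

z(hit rate) = z(0.907) = 1.3225
z(FA) = z(H) − d' = 1.3225 − 1.26 = 0.0625
false-alarm rate = Φ(0.0625) = 0.5249

false-alarm rate = 0.525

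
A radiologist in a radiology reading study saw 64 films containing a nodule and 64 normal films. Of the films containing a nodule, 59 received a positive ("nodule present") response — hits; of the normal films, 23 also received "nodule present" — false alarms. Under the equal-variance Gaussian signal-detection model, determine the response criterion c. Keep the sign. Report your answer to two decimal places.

H = 59/64 = 0.9219
FA = 23/64 = 0.3594
z(H) = z(0.9219) = 1.4180
z(FA) = z(0.3594) = -0.3601
c = −½·[z(H) + z(FA)] = −0.5 × (1.4180 + (-0.3601)) = -0.52895
c < 0: the radiologist has a liberal response bias.

c = -0.53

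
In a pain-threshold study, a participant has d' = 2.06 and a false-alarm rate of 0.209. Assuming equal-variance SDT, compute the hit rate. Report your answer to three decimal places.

hit rate = 0.894

z(false-alarm rate) = z(0.209) = -0.8099
z(H) = z(FA) + d' = -0.8099 + 2.06 = 1.2501
hit rate = Φ(1.2501) = 0.8944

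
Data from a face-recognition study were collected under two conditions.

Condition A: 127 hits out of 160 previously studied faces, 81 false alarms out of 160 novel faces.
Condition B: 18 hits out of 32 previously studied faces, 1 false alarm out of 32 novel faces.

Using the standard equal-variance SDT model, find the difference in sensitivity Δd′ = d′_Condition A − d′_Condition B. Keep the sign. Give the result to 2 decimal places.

Δd′ = -1.22

Condition A: z(0.7937) = 0.819, z(0.5062) = 0.016, d' = 0.803
Condition B: z(0.5625) = 0.157, z(0.0312) = -1.863, d' = 2.020
Δd' = d'_Condition A − d'_Condition B = 0.803 − 2.020 = -1.217
Condition B has the higher sensitivity.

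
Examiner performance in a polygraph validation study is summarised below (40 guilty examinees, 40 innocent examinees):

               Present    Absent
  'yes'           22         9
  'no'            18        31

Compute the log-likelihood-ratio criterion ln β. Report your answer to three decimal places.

H = 22/40 = 0.5500
FA = 9/40 = 0.2250
Φ⁻¹(H) = 0.1257
Φ⁻¹(FA) = -0.7554
ln β = −½·[z(H)² − z(FA)²] = −0.5 × (0.0158 − 0.5706) = 0.2774

ln β = 0.277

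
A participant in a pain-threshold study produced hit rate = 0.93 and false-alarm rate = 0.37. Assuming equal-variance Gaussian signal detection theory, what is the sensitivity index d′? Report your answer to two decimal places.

d′ = 1.81

Φ⁻¹(H) = Φ⁻¹(0.93) = 1.476
Φ⁻¹(FA) = Φ⁻¹(0.37) = -0.332
d' = z(H) − z(FA) = 1.476 − (-0.332) = 1.808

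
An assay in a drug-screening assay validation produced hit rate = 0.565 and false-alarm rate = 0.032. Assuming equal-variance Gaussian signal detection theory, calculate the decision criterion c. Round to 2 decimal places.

c = 0.84

z(0.565) = 0.164, z(0.032) = -1.852
c = −½·[z(H) + z(FA)] = −0.5 × (0.164 + (-1.852)) = 0.844
c > 0: the assay has a conservative response bias.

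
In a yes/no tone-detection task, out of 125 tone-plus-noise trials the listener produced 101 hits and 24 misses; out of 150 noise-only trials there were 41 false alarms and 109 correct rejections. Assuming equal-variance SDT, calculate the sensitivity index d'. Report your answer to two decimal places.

d' = 1.47

H = 101/125 = 0.8080
FA = 41/150 = 0.2733
z(0.8080) = 0.8705, z(0.2733) = -0.6029
d' = z(H) − z(FA) = 0.8705 − (-0.6029) = 1.4734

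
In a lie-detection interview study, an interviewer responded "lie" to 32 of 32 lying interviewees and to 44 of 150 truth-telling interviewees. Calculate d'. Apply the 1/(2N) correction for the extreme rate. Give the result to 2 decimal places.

d' = 2.70

The hit rate is 32/32 = 1, so apply the 1/(2N) correction: H → 1 − 1/(2·32) = 0.98438.
z(H) = z(0.98438) = 2.154
z(FA) = z(0.29333) = -0.544
d' = 2.154 − (-0.544) = 2.698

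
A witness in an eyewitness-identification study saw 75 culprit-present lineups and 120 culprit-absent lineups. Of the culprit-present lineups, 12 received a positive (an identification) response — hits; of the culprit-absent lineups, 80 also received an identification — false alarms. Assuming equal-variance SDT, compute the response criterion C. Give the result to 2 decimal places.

H = 12/75 = 0.1600
FA = 80/120 = 0.6667
z(H) = -0.9945
z(FA) = 0.4308
c = −½·[z(H) + z(FA)] = −0.5 × (-0.9945 + 0.4308) = 0.28185

C = 0.28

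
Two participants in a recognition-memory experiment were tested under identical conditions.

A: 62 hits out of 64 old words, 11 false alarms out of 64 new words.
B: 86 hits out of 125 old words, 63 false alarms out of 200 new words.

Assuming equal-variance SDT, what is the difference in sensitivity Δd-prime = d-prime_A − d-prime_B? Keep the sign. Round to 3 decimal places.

Δd-prime = 1.838

A: z(0.9688) = 1.8634, z(0.1719) = -0.9467, d' = 2.8101
B: z(0.6880) = 0.4902, z(0.3150) = -0.4817, d' = 0.9719
Δd' = d'_A − d'_B = 2.8101 − 0.9719 = 1.8382
A has the higher sensitivity.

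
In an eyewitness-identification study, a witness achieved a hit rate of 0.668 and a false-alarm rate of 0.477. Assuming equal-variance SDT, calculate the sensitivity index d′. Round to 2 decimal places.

z(H) = 0.4344
z(FA) = -0.0577
d' = z(H) − z(FA) = 0.4344 − (-0.0577) = 0.4921

d′ = 0.49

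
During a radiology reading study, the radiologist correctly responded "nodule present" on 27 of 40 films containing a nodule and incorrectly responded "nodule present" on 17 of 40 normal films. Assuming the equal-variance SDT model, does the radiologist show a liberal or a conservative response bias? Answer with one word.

liberal

z(H) = 0.454, z(FA) = -0.189
c = −½·(z(H) + z(FA)) = -0.1325
c < 0 → liberal criterion (biased toward responding “yes”).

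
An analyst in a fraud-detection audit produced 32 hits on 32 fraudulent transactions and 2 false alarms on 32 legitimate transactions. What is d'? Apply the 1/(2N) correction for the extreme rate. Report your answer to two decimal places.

The hit rate is 32/32 = 1, so apply the 1/(2N) correction: H → 1 − 1/(2·32) = 0.98438.
z(H) = z(0.98438) = 2.154
z(FA) = z(0.06250) = -1.534
d' = 2.154 − (-1.534) = 3.688

d' = 3.69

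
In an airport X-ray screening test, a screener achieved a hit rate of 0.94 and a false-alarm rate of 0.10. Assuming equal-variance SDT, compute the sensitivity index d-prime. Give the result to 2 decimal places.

Φ⁻¹(0.94) = 1.555, Φ⁻¹(0.10) = -1.282
d' = z(H) − z(FA) = 1.555 − (-1.282) = 2.837

d-prime = 2.84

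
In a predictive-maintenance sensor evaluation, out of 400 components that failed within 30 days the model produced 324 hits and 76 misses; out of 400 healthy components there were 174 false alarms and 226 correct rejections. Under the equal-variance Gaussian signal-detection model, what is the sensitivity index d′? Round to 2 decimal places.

d′ = 1.04

H = 324/400 = 0.8100
FA = 174/400 = 0.4350
Φ⁻¹(H) = Φ⁻¹(0.8100) = 0.8779
Φ⁻¹(FA) = Φ⁻¹(0.4350) = -0.1637
d' = z(H) − z(FA) = 0.8779 − (-0.1637) = 1.0416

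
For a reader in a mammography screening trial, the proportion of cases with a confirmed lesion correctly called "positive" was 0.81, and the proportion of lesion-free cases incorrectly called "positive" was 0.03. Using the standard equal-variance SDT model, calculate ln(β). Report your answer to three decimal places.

ln β = 1.383

Φ⁻¹(H) = Φ⁻¹(0.81) = 0.8779
Φ⁻¹(FA) = Φ⁻¹(0.03) = -1.8808
ln β = −½·[z(H)² − z(FA)²] = −0.5 × (0.7707 − 3.5374) = 1.38335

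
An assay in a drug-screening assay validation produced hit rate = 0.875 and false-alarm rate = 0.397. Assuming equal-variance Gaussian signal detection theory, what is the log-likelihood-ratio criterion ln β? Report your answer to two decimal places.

ln β = -0.63

z(H) = z(0.875) = 1.150
z(FA) = z(0.397) = -0.261
ln β = −½·[z(H)² − z(FA)²] = −0.5 × (1.323 − 0.068) = -0.6275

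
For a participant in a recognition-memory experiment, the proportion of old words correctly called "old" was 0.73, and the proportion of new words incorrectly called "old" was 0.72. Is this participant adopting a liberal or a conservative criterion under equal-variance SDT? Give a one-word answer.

z(H) = 0.613, z(FA) = 0.583
c = −½·(z(H) + z(FA)) = -0.598
c < 0 → liberal criterion (biased toward responding “yes”).

liberal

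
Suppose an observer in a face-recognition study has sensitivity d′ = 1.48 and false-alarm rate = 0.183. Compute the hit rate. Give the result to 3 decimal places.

z(false-alarm rate) = z(0.183) = -0.9040
z(H) = z(FA) + d' = -0.9040 + 1.48 = 0.5760
hit rate = Φ(0.5760) = 0.7177

hit rate = 0.718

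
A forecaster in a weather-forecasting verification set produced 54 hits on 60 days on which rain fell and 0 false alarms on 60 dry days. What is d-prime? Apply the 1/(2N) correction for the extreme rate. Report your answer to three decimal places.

d-prime = 3.676

The false-alarm rate is 0/60 = 0, so apply the 1/(2N) correction: FA → 1/(2·60) = 0.00833.
z(H) = z(0.90000) = 1.2816
z(FA) = z(0.00833) = -2.3941
d' = 1.2816 − (-2.3941) = 3.6757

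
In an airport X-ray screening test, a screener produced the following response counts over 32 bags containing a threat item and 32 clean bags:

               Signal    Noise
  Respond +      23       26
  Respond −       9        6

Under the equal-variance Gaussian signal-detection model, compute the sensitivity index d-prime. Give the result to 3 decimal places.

d-prime = -0.308

H = 23/32 = 0.7188
FA = 26/32 = 0.8125
z(H) = 0.5793
z(FA) = 0.8871
d' = z(H) − z(FA) = 0.5793 − 0.8871 = -0.3078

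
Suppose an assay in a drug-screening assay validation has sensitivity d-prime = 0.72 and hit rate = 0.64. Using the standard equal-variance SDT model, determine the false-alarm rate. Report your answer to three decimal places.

z(hit rate) = z(0.64) = 0.3585
z(FA) = z(H) − d' = 0.3585 − 0.72 = -0.3615
false-alarm rate = Φ(-0.3615) = 0.3589

false-alarm rate = 0.359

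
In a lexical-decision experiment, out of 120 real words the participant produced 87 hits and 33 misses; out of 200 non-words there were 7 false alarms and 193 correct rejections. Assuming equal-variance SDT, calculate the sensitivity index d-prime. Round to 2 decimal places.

H = 87/120 = 0.7250
FA = 7/200 = 0.0350
z(0.7250) = 0.5978, z(0.0350) = -1.8119
d' = z(H) − z(FA) = 0.5978 − (-1.8119) = 2.4097

d-prime = 2.41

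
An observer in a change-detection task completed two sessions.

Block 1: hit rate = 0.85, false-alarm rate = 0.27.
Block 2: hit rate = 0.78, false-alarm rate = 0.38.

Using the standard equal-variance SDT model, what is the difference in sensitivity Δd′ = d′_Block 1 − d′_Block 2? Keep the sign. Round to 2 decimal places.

Δd′ = 0.57

Block 1: z(0.85) = 1.036, z(0.27) = -0.613, d' = 1.649
Block 2: z(0.78) = 0.772, z(0.38) = -0.305, d' = 1.077
Δd' = d'_Block 1 − d'_Block 2 = 1.649 − 1.077 = 0.572
Block 1 has the higher sensitivity.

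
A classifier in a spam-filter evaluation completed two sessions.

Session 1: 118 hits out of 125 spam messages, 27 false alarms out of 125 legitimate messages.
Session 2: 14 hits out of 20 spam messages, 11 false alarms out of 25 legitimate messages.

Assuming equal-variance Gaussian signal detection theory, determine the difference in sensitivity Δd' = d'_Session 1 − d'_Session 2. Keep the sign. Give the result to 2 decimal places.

Δd' = 1.70

Session 1: z(0.9440) = 1.589, z(0.2160) = -0.786, d' = 2.375
Session 2: z(0.7000) = 0.524, z(0.4400) = -0.151, d' = 0.675
Δd' = d'_Session 1 − d'_Session 2 = 2.375 − 0.675 = 1.700
Session 1 has the higher sensitivity.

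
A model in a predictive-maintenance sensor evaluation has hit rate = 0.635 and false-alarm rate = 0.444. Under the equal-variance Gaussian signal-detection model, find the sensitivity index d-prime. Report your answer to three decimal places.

z(H) = 0.3451
z(FA) = -0.1408
d' = z(H) − z(FA) = 0.3451 − (-0.1408) = 0.4859

d-prime = 0.486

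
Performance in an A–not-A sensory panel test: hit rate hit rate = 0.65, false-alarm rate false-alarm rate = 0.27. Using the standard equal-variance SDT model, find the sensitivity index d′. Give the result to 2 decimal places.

d′ = 1.00

z(H) = 0.3853
z(FA) = -0.6128
d' = z(H) − z(FA) = 0.3853 − (-0.6128) = 0.9981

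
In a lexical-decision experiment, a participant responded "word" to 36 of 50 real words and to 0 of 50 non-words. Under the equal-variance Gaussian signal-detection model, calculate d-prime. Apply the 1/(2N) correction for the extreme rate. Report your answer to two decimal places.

d-prime = 2.91

The false-alarm rate is 0/50 = 0, so apply the 1/(2N) correction: FA → 1/(2·50) = 0.01000.
z(H) = z(0.72000) = 0.583
z(FA) = z(0.01000) = -2.326
d' = 0.583 − (-2.326) = 2.909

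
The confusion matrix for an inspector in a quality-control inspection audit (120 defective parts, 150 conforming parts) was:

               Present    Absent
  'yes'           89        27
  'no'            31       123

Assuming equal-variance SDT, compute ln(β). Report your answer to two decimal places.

H = 89/120 = 0.7417
FA = 27/150 = 0.1800
z(H) = z(0.7417) = 0.649
z(FA) = z(0.1800) = -0.915
ln β = −½·[z(H)² − z(FA)²] = −0.5 × (0.421 − 0.837) = 0.208

ln β = 0.21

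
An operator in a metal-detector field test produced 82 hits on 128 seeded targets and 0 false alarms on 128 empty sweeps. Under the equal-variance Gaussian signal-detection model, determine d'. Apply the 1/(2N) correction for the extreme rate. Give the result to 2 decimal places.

d' = 3.02

The false-alarm rate is 0/128 = 0, so apply the 1/(2N) correction: FA → 1/(2·128) = 0.00391.
z(H) = z(0.64062) = 0.360
z(FA) = z(0.00391) = -2.660
d' = 0.360 − (-2.660) = 3.020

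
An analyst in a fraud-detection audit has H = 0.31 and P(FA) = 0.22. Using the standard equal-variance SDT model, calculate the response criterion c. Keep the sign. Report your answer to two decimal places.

c = 0.63

z(H) = z(0.31) = -0.496
z(FA) = z(0.22) = -0.772
c = −½·[z(H) + z(FA)] = −0.5 × (-0.496 + (-0.772)) = 0.634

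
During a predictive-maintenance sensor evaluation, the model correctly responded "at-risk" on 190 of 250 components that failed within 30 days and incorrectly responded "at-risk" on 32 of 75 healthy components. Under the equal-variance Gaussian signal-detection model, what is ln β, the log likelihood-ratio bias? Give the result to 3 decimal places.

H = 190/250 = 0.7600
FA = 32/75 = 0.4267
z(H) = z(0.7600) = 0.7063
z(FA) = z(0.4267) = -0.1848
ln β = −½·[z(H)² − z(FA)²] = −0.5 × (0.4989 − 0.0342) = -0.23235

ln β = -0.232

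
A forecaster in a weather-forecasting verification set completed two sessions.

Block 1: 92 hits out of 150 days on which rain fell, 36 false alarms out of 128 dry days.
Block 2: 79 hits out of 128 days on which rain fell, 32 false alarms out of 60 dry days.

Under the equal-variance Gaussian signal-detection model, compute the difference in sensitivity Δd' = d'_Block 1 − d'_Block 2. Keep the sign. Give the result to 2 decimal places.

Block 1: z(0.6133) = 0.288, z(0.2812) = -0.579, d' = 0.867
Block 2: z(0.6172) = 0.298, z(0.5333) = 0.084, d' = 0.214
Δd' = d'_Block 1 − d'_Block 2 = 0.867 − 0.214 = 0.653
Block 1 has the higher sensitivity.

Δd' = 0.65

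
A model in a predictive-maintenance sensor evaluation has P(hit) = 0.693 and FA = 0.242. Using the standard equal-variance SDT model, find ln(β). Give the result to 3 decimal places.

z(0.693) = 0.5044, z(0.242) = -0.6999
ln β = −½·[z(H)² − z(FA)²] = −0.5 × (0.2544 − 0.4899) = 0.11775

ln β = 0.118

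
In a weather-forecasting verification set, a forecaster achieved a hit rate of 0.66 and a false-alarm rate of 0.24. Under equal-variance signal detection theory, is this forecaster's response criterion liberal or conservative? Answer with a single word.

conservative

z(H) = 0.412, z(FA) = -0.706
c = −½·(z(H) + z(FA)) = 0.147
c > 0 → conservative criterion (biased toward responding “no”).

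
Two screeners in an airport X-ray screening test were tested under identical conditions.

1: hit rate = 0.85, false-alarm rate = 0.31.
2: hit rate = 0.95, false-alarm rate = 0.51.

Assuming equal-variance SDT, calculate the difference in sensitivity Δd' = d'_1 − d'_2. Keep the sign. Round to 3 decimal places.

Δd' = -0.088

1: z(0.85) = 1.0364, z(0.31) = -0.4959, d' = 1.5323
2: z(0.95) = 1.6449, z(0.51) = 0.0251, d' = 1.6198
Δd' = d'_1 − d'_2 = 1.5323 − 1.6198 = -0.0875
2 has the higher sensitivity.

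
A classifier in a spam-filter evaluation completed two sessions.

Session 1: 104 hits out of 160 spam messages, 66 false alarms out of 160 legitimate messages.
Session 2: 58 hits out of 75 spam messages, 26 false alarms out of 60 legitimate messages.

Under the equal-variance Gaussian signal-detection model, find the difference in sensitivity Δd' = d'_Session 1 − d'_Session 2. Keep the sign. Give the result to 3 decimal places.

Session 1: z(0.6500) = 0.3853, z(0.4125) = -0.2211, d' = 0.6064
Session 2: z(0.7733) = 0.7498, z(0.4333) = -0.1680, d' = 0.9178
Δd' = d'_Session 1 − d'_Session 2 = 0.6064 − 0.9178 = -0.3114
Session 2 has the higher sensitivity.

Δd' = -0.311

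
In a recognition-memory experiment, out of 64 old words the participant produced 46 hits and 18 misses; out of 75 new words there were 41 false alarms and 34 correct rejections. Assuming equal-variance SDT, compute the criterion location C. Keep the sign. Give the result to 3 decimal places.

H = 46/64 = 0.7188
FA = 41/75 = 0.5467
z(H) = z(0.7188) = 0.5793
z(FA) = z(0.5467) = 0.1173
c = −½·[z(H) + z(FA)] = −0.5 × (0.5793 + 0.1173) = -0.3483

C = -0.348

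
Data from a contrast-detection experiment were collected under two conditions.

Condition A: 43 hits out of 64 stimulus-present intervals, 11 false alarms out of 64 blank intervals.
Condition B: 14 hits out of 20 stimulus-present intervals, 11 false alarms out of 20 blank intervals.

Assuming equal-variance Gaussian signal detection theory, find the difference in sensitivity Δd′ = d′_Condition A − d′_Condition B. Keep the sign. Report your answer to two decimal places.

Δd′ = 0.99

Condition A: z(0.6719) = 0.445, z(0.1719) = -0.947, d' = 1.392
Condition B: z(0.7000) = 0.524, z(0.5500) = 0.126, d' = 0.398
Δd' = d'_Condition A − d'_Condition B = 1.392 − 0.398 = 0.994
Condition A has the higher sensitivity.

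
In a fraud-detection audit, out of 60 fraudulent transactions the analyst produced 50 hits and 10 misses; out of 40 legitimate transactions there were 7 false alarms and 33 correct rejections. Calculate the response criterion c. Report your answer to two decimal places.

H = 50/60 = 0.8333
FA = 7/40 = 0.1750
z(0.8333) = 0.9673, z(0.1750) = -0.9346
c = −½·[z(H) + z(FA)] = −0.5 × (0.9673 + (-0.9346)) = -0.01635
c < 0: the analyst has a liberal response bias.

c = -0.02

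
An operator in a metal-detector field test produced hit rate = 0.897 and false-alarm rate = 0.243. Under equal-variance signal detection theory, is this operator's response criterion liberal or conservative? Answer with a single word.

z(H) = 1.265, z(FA) = -0.697
c = −½·(z(H) + z(FA)) = -0.284
c < 0 → liberal criterion (biased toward responding “yes”).

liberal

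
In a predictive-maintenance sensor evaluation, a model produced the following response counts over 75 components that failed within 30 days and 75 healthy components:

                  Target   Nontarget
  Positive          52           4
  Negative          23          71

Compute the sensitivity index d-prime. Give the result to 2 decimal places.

H = 52/75 = 0.6933
FA = 4/75 = 0.0533
z(H) = 0.505
z(FA) = -1.614
d' = z(H) − z(FA) = 0.505 − (-1.614) = 2.119

d-prime = 2.12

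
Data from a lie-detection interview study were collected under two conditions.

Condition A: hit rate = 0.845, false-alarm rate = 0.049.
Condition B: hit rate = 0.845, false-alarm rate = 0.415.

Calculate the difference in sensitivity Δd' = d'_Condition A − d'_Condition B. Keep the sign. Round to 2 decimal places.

Δd' = 1.44

Condition A: z(0.845) = 1.015, z(0.049) = -1.655, d' = 2.670
Condition B: z(0.845) = 1.015, z(0.415) = -0.215, d' = 1.230
Δd' = d'_Condition A − d'_Condition B = 2.670 − 1.230 = 1.440
Condition A has the higher sensitivity.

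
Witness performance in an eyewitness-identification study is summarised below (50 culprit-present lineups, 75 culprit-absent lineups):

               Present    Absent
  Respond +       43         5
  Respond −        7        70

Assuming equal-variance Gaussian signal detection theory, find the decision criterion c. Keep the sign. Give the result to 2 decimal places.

H = 43/50 = 0.8600
FA = 5/75 = 0.0667
Φ⁻¹(H) = 1.0803
Φ⁻¹(FA) = -1.5008
c = −½·[z(H) + z(FA)] = −0.5 × (1.0803 + (-1.5008)) = 0.21025

c = 0.21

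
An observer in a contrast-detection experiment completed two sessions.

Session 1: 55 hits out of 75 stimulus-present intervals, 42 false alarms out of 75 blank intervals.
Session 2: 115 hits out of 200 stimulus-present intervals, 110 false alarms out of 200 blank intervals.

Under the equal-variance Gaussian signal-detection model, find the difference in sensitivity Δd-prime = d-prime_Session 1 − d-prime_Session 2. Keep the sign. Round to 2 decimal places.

Δd-prime = 0.41

Session 1: z(0.7333) = 0.623, z(0.5600) = 0.151, d' = 0.472
Session 2: z(0.5750) = 0.189, z(0.5500) = 0.126, d' = 0.063
Δd' = d'_Session 1 − d'_Session 2 = 0.472 − 0.063 = 0.409
Session 1 has the higher sensitivity.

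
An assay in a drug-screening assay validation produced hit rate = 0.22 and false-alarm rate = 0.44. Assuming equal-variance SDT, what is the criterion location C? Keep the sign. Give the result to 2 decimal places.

C = 0.46

Φ⁻¹(H) = Φ⁻¹(0.22) = -0.7722
Φ⁻¹(FA) = Φ⁻¹(0.44) = -0.1510
c = −½·[z(H) + z(FA)] = −0.5 × (-0.7722 + (-0.1510)) = 0.4616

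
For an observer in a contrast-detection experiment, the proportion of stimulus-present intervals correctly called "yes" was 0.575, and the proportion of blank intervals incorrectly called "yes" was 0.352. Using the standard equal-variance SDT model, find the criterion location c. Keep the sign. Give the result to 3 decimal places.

z(H) = 0.1891
z(FA) = -0.3799
c = −½·[z(H) + z(FA)] = −0.5 × (0.1891 + (-0.3799)) = 0.0954

c = 0.095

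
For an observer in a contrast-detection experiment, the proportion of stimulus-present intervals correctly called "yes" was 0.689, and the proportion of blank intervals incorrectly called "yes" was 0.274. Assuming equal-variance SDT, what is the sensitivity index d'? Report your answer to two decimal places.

d' = 1.09

z(0.689) = 0.493, z(0.274) = -0.601
d' = z(H) − z(FA) = 0.493 − (-0.601) = 1.094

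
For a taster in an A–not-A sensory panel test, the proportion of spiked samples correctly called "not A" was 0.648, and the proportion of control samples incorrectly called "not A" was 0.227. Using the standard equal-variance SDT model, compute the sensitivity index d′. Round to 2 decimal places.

d′ = 1.13

Φ⁻¹(H) = Φ⁻¹(0.648) = 0.3799
Φ⁻¹(FA) = Φ⁻¹(0.227) = -0.7488
d' = z(H) − z(FA) = 0.3799 − (-0.7488) = 1.1287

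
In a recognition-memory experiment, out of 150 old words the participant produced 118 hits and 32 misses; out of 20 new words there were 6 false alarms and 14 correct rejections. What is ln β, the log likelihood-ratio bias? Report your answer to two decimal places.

H = 118/150 = 0.7867
FA = 6/20 = 0.3000
z(H) = 0.795
z(FA) = -0.524
ln β = −½·[z(H)² − z(FA)²] = −0.5 × (0.632 − 0.275) = -0.1785

ln β = -0.18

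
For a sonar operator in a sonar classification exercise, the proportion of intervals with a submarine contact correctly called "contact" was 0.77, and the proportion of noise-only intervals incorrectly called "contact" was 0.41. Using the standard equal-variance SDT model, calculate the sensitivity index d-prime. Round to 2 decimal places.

Φ⁻¹(0.77) = 0.7388, Φ⁻¹(0.41) = -0.2275
d' = z(H) − z(FA) = 0.7388 − (-0.2275) = 0.9663

d-prime = 0.97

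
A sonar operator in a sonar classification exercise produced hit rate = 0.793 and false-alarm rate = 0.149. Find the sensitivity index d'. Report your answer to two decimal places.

z(0.793) = 0.8169, z(0.149) = -1.0407
d' = z(H) − z(FA) = 0.8169 − (-1.0407) = 1.8576

d' = 1.86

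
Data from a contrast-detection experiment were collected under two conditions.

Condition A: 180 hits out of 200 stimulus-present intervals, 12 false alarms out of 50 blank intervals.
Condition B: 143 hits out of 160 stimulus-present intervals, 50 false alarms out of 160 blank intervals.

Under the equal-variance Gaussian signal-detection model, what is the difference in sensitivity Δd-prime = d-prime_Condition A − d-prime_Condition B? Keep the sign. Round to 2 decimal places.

Δd-prime = 0.25

Condition A: z(0.9000) = 1.282, z(0.2400) = -0.706, d' = 1.988
Condition B: z(0.8938) = 1.247, z(0.3125) = -0.489, d' = 1.736
Δd' = d'_Condition A − d'_Condition B = 1.988 − 1.736 = 0.252
Condition A has the higher sensitivity.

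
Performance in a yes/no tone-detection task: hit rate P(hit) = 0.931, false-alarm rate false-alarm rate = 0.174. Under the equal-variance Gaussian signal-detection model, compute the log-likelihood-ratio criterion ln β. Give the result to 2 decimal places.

Φ⁻¹(0.931) = 1.483, Φ⁻¹(0.174) = -0.938
ln β = −½·[z(H)² − z(FA)²] = −0.5 × (2.199 − 0.880) = -0.6595

ln β = -0.66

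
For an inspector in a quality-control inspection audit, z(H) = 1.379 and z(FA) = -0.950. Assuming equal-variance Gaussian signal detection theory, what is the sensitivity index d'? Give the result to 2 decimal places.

d' = 2.33

d' = z(H) − z(FA) = 1.379 − (-0.950) = 2.329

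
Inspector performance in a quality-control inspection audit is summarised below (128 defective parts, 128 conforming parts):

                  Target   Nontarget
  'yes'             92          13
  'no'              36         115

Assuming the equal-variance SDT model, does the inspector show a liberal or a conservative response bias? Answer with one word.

z(H) = 0.579, z(FA) = -1.273
c = −½·(z(H) + z(FA)) = 0.347
c > 0 → conservative criterion (biased toward responding “no”).

conservative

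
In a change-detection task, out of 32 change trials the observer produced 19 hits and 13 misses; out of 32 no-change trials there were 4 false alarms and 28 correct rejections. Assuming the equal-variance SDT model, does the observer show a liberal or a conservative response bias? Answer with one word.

z(H) = 0.237, z(FA) = -1.150
c = −½·(z(H) + z(FA)) = 0.4565
c > 0 → conservative criterion (biased toward responding “no”).

conservative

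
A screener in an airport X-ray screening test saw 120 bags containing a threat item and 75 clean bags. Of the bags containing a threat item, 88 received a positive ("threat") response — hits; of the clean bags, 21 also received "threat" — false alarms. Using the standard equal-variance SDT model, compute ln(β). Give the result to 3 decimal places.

ln β = -0.024

H = 88/120 = 0.7333
FA = 21/75 = 0.2800
z(H) = z(0.7333) = 0.6228
z(FA) = z(0.2800) = -0.5828
ln β = −½·[z(H)² − z(FA)²] = −0.5 × (0.3879 − 0.3397) = -0.0241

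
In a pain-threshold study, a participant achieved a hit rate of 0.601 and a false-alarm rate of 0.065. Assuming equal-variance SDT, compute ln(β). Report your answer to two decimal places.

ln β = 1.11

z(H) = z(0.601) = 0.256
z(FA) = z(0.065) = -1.514
ln β = −½·[z(H)² − z(FA)²] = −0.5 × (0.066 − 2.292) = 1.113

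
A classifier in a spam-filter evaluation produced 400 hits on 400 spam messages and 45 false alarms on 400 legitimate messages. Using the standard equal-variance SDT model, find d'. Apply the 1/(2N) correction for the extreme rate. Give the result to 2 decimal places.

The hit rate is 400/400 = 1, so apply the 1/(2N) correction: H → 1 − 1/(2·400) = 0.99875.
z(H) = z(0.99875) = 3.023
z(FA) = z(0.11250) = -1.213
d' = 3.023 − (-1.213) = 4.236

d' = 4.24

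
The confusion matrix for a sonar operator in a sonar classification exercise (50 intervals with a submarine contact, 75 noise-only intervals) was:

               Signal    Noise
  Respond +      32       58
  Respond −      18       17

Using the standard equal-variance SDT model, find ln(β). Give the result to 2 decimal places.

H = 32/50 = 0.6400
FA = 58/75 = 0.7733
z(0.6400) = 0.358, z(0.7733) = 0.750
ln β = −½·[z(H)² − z(FA)²] = −0.5 × (0.128 − 0.563) = 0.2175

ln β = 0.22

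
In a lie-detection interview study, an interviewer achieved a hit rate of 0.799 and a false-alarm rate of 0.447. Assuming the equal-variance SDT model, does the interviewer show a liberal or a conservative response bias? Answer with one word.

liberal

z(H) = 0.838, z(FA) = -0.133
c = −½·(z(H) + z(FA)) = -0.3525
c < 0 → liberal criterion (biased toward responding “yes”).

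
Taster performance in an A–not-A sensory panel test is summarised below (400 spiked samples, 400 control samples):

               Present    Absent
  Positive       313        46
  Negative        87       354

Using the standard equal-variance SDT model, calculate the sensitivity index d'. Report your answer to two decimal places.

H = 313/400 = 0.7825
FA = 46/400 = 0.1150
z(H) = z(0.7825) = 0.781
z(FA) = z(0.1150) = -1.200
d' = z(H) − z(FA) = 0.781 − (-1.200) = 1.981

d' = 1.98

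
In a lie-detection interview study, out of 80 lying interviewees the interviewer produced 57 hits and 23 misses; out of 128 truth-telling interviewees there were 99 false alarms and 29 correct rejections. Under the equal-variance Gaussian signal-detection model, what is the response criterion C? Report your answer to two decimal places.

C = -0.66

H = 57/80 = 0.7125
FA = 99/128 = 0.7734
z(H) = z(0.7125) = 0.5607
z(FA) = z(0.7734) = 0.7501
c = −½·[z(H) + z(FA)] = −0.5 × (0.5607 + 0.7501) = -0.6554
c < 0: the interviewer has a liberal response bias.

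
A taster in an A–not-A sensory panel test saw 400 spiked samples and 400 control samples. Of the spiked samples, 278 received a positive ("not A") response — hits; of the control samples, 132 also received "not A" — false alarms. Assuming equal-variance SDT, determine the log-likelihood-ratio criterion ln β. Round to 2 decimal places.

H = 278/400 = 0.6950
FA = 132/400 = 0.3300
z(H) = z(0.6950) = 0.510
z(FA) = z(0.3300) = -0.440
ln β = −½·[z(H)² − z(FA)²] = −0.5 × (0.260 − 0.194) = -0.033

ln β = -0.03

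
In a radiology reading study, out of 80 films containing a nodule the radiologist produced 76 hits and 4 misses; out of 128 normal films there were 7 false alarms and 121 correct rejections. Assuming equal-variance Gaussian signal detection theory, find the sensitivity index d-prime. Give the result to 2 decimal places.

H = 76/80 = 0.9500
FA = 7/128 = 0.0547
z(0.9500) = 1.645, z(0.0547) = -1.601
d' = z(H) − z(FA) = 1.645 − (-1.601) = 3.246

d-prime = 3.25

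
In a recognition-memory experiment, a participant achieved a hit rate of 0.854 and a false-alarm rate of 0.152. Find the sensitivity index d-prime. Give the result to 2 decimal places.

z(0.854) = 1.054, z(0.152) = -1.028
d' = z(H) − z(FA) = 1.054 − (-1.028) = 2.082

d-prime = 2.08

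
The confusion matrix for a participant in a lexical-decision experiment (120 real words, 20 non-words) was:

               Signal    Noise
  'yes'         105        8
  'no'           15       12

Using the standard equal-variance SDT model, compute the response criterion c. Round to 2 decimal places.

H = 105/120 = 0.8750
FA = 8/20 = 0.4000
z(0.8750) = 1.150, z(0.4000) = -0.253
c = −½·[z(H) + z(FA)] = −0.5 × (1.150 + (-0.253)) = -0.4485

c = -0.45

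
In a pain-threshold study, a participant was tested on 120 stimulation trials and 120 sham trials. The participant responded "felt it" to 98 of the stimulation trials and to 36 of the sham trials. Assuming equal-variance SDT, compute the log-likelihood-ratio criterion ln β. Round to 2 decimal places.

ln β = -0.27

H = 98/120 = 0.8167
FA = 36/120 = 0.3000
z(H) = z(0.8167) = 0.903
z(FA) = z(0.3000) = -0.524
ln β = −½·[z(H)² − z(FA)²] = −0.5 × (0.815 − 0.275) = -0.270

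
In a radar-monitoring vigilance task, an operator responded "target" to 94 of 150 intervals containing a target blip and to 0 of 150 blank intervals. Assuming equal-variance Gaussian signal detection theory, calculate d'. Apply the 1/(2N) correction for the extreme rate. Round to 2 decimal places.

d' = 3.04

The false-alarm rate is 0/150 = 0, so apply the 1/(2N) correction: FA → 1/(2·150) = 0.00333.
z(H) = z(0.62667) = 0.323
z(FA) = z(0.00333) = -2.713
d' = 0.323 − (-2.713) = 3.036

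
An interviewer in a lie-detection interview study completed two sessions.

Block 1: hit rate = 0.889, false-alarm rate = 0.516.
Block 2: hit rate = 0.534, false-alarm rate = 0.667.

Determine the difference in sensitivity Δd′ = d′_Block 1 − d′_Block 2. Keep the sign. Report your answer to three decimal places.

Δd′ = 1.527

Block 1: z(0.889) = 1.2212, z(0.516) = 0.0401, d' = 1.1811
Block 2: z(0.534) = 0.0853, z(0.667) = 0.4316, d' = -0.3463
Δd' = d'_Block 1 − d'_Block 2 = 1.1811 − (-0.3463) = 1.5274
Block 1 has the higher sensitivity.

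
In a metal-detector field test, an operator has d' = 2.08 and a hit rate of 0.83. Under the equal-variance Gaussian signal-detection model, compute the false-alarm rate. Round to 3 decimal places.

z(hit rate) = z(0.83) = 0.9542
z(FA) = z(H) − d' = 0.9542 − 2.08 = -1.1258
false-alarm rate = Φ(-1.1258) = 0.1301

false-alarm rate = 0.130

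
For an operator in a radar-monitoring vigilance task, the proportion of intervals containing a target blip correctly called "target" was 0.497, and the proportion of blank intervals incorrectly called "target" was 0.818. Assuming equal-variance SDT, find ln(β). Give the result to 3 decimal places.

ln β = 0.412

z(0.497) = -0.0075, z(0.818) = 0.9078
ln β = −½·[z(H)² − z(FA)²] = −0.5 × (0.0001 − 0.8241) = 0.4120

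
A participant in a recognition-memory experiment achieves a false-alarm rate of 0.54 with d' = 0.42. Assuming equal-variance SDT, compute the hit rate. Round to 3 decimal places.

z(false-alarm rate) = z(0.54) = 0.1004
z(H) = z(FA) + d' = 0.1004 + 0.42 = 0.5204
hit rate = Φ(0.5204) = 0.6986

hit rate = 0.699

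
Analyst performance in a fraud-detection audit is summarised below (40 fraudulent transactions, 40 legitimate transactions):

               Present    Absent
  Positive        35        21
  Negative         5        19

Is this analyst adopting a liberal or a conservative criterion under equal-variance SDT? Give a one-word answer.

z(H) = 1.150, z(FA) = 0.063
c = −½·(z(H) + z(FA)) = -0.6065
c < 0 → liberal criterion (biased toward responding “yes”).

liberal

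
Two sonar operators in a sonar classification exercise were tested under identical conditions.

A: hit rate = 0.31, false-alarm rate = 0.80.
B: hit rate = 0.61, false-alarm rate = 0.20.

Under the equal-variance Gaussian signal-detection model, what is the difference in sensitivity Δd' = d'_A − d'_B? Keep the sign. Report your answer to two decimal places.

A: z(0.31) = -0.496, z(0.80) = 0.842, d' = -1.338
B: z(0.61) = 0.279, z(0.20) = -0.842, d' = 1.121
Δd' = d'_A − d'_B = -1.338 − 1.121 = -2.459
B has the higher sensitivity.

Δd' = -2.46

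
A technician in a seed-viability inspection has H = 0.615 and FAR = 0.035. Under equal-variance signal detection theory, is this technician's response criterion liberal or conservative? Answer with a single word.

z(H) = 0.292, z(FA) = -1.812
c = −½·(z(H) + z(FA)) = 0.760
c > 0 → conservative criterion (biased toward responding “no”).

conservative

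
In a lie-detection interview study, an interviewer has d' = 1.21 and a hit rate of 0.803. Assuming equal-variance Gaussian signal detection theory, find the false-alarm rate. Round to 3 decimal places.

false-alarm rate = 0.360

z(hit rate) = z(0.803) = 0.8524
z(FA) = z(H) − d' = 0.8524 − 1.21 = -0.3576
false-alarm rate = Φ(-0.3576) = 0.3603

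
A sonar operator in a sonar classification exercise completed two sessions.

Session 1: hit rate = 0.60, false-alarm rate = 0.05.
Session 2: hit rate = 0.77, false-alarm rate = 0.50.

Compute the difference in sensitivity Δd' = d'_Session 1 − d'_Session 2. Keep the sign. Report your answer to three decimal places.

Δd' = 1.159

Session 1: z(0.60) = 0.2533, z(0.05) = -1.6449, d' = 1.8982
Session 2: z(0.77) = 0.7388, z(0.50) = 0.0000, d' = 0.7388
Δd' = d'_Session 1 − d'_Session 2 = 1.8982 − 0.7388 = 1.1594
Session 1 has the higher sensitivity.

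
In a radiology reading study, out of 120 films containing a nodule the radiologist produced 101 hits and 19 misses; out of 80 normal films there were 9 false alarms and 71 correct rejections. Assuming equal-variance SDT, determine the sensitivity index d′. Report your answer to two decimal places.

d′ = 2.21

H = 101/120 = 0.8417
FA = 9/80 = 0.1125
z(H) = 1.0015
z(FA) = -1.2133
d' = z(H) − z(FA) = 1.0015 − (-1.2133) = 2.2148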